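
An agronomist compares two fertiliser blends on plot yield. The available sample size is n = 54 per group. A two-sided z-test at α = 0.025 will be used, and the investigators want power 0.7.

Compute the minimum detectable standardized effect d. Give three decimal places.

d ≈ 0.532

Required noncentrality: δ = z_{0.0125} + z_{0.30} = 2.241 + 0.524 = 2.766.
(The second rejection-region term Φ(−δ − z_{α/2}) is negligible and dropped.)
δ = d·√(n/2) ⇒ d = δ/√(n/2) = 2.766/√(54/2) = 0.5323.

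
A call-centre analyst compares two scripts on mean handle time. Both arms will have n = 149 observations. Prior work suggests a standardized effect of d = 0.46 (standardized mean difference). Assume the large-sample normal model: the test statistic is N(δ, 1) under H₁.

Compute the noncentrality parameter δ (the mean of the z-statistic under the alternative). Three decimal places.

δ = d·√(n/2) = 0.46 × √(149/2) = 3.9704

δ ≈ 3.970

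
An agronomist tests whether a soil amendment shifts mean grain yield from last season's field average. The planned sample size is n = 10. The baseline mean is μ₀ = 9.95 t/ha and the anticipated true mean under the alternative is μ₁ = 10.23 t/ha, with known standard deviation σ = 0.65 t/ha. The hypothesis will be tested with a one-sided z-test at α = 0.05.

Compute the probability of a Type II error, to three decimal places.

Standardized effect: d = |μ₁ − μ₀| / σ = |10.23 − 9.95| / 0.65 = 0.4308
Noncentrality parameter: δ = d·√n = 0.4308 × √10 = 1.3622
One-sided α = 0.05 → critical value z_{0.05} = 1.645.
Power = P(Z > 1.645 − δ) = Φ(-0.283) = 0.3887.
Type II error: β = 1 − power = 1 − 0.3887 = 0.6113.

β ≈ 0.611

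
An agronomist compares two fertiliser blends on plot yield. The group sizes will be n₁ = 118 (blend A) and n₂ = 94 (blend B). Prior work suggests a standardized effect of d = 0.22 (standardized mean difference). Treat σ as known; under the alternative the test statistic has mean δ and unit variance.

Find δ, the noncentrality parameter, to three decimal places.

δ ≈ 1.591

δ = d / √(1/n₁ + 1/n₂) = 0.22 / √(1/118 + 1/94) = 1.5913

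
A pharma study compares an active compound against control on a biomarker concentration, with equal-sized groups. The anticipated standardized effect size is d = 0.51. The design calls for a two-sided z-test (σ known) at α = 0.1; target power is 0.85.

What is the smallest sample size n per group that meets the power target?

Set Φ(δ − 1.645) = 0.85; then δ − 1.645 = Φ⁻¹(0.85) = 1.036, giving δ = 2.681.
(Ignoring the negligible lower-tail rejection probability gives the usual closed-form inversion.)
δ = d·√(n/2) ⇒ n = 2(δ/d)² = 2 × (2.681 / 0.51)² = 55.28.
Round up to the next whole unit.

n = 56 per group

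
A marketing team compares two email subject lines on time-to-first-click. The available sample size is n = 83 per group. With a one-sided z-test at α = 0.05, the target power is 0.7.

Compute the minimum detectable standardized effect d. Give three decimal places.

Need Φ(δ − 1.645) = 0.7, so δ = 1.645 + 0.524 = 2.169.
δ = d·√(n/2) ⇒ d = δ/√(n/2) = 2.169/√(83/2) = 0.3367.

d ≈ 0.337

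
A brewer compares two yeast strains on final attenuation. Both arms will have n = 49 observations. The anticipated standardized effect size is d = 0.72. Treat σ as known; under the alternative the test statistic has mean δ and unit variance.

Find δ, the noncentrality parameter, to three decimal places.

δ ≈ 3.564

The noncentrality parameter scales effect size by the design's sample-size factor: δ = d·√(n/2) = 0.72 × √(49/2) = 3.5638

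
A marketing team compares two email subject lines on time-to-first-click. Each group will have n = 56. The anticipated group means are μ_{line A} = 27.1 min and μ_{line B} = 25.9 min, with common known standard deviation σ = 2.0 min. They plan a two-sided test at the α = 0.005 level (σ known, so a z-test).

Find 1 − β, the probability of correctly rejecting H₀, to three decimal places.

Power ≈ 0.644

Standardized effect: d = |μ_{line A} − μ_{line B}| / σ = |27.1 − 25.9| / 2.0 = 0.6000
Noncentrality parameter: δ = d·√(n/2) = 0.6000 × √(56/2) = 3.1749
Critical value for a two-sided test at α = 0.005: z_{α/2} = 2.807.
Power = Φ(δ − 2.807) + Φ(−δ − 2.807) = Φ(0.368) + Φ(-5.982) = 0.6435 + 0.0000 = 0.6435.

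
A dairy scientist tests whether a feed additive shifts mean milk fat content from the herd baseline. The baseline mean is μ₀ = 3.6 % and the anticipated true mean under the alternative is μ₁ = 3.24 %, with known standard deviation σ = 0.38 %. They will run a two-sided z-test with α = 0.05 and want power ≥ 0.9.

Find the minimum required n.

n = 12

Standardized effect: d = |μ₁ − μ₀| / σ = |3.24 − 3.6| / 0.38 = 0.9474
For power 0.9 need Φ(δ − z_{0.025}) = 0.9, so δ = z_{0.025} + z_{0.10} = 1.960 + 1.282 = 3.242.
(For δ > 0 the lower-tail rejection region contributes negligibly to power, so the one-term inversion is standard.)
δ = d·√n ⇒ n = (δ/d)² = (3.242 / 0.9474)² = 11.71.
Rounding up, n = 12.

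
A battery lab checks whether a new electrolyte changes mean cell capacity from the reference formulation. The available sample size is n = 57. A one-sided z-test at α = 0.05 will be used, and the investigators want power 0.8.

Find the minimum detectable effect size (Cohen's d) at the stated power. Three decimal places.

d ≈ 0.329

Need Φ(δ − 1.645) = 0.8, so δ = 1.645 + 0.842 = 2.486.
δ = d·√n ⇒ d = δ/√n = 2.486/√57 = 0.3293.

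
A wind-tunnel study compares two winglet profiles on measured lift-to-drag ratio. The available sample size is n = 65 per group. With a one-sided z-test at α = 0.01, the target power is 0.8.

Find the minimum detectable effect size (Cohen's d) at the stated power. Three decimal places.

Required noncentrality: δ = z_{0.01} + z_{0.20} = 2.326 + 0.842 = 3.168.
δ = d·√(n/2) ⇒ d = δ/√(n/2) = 3.168/√(65/2) = 0.5557.

d ≈ 0.556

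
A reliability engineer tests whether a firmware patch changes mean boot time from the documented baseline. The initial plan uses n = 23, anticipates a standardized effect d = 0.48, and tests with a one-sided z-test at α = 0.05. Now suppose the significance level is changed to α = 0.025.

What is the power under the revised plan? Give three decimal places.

δ = d·√n = 0.48 × √23 = 2.3020 (unchanged). New critical value: z_{0.025} = 1.960.
Revised power = P(Z > 1.960 − δ) = Φ(0.342) = 0.6338.

Power ≈ 0.634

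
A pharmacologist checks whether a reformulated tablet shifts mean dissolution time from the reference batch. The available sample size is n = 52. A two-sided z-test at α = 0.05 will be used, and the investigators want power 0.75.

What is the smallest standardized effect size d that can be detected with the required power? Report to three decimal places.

Required noncentrality: δ = z_{0.025} + z_{0.25} = 1.960 + 0.674 = 2.634.
(The second rejection-region term Φ(−δ − z_{α/2}) is negligible and dropped.)
δ = d·√n ⇒ d = δ/√n = 2.634/√52 = 0.3653.

d ≈ 0.365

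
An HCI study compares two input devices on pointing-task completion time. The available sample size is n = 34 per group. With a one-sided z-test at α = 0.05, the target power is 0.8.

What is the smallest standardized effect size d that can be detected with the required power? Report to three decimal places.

Need Φ(δ − 1.645) = 0.8, so δ = 1.645 + 0.842 = 2.486.
δ = d·√(n/2) ⇒ d = δ/√(n/2) = 2.486/√(34/2) = 0.6031.

d ≈ 0.603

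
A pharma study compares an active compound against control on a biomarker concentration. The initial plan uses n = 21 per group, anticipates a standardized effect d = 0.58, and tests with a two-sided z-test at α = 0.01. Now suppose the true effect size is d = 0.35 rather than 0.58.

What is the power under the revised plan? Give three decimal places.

Power ≈ 0.075

With d = 0.35: δ = d·√(n/2) = 0.35 × √(21/2) = 1.1341. Critical value z_{0.005} = 2.576.
Revised power = Φ(δ − 2.576) + Φ(−δ − 2.576) = Φ(-1.442) + Φ(-3.710) = 0.0747 + 0.0001 = 0.0748.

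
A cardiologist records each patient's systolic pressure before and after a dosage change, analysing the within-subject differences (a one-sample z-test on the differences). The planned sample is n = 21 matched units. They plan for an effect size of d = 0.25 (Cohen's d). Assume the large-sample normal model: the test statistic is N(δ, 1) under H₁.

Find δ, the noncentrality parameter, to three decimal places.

δ = d·√n = 0.25 × √21 = 1.1456

δ ≈ 1.146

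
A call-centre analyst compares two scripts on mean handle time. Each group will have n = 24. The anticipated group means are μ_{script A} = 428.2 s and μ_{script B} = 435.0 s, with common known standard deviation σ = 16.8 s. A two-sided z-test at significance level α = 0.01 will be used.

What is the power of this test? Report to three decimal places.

Standardized effect: d = |μ_{script A} − μ_{script B}| / σ = |428.2 − 435.0| / 16.8 = 0.4048
Noncentrality parameter: δ = d·√(n/2) = 0.4048 × √(24/2) = 1.4021
Two-sided α = 0.01 → critical value z_{0.005} = 2.576.
Power = Φ(δ − 2.576) + Φ(−δ − 2.576) = Φ(-1.174) + Φ(-3.978) = 0.1203 + 0.0000 = 0.1203.

Power ≈ 0.120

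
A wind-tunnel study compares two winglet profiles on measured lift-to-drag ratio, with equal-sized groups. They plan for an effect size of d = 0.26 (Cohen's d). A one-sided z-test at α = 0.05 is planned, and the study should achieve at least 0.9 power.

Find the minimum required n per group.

n = 254 per group

For power 0.9 need Φ(δ − z_{0.05}) = 0.9, so δ = z_{0.05} + z_{0.10} = 1.645 + 1.282 = 2.926.
δ = d·√(n/2) ⇒ n = 2(δ/d)² = 2 × (2.926 / 0.26)² = 253.37.
Round up to the next whole unit.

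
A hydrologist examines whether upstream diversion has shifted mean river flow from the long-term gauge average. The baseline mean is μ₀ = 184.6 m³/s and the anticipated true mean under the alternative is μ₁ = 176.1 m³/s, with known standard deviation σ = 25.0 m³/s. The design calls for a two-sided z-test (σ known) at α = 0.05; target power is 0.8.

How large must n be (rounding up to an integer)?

Standardized effect: d = |μ₁ − μ₀| / σ = |176.1 − 184.6| / 25.0 = 0.3400
Set Φ(δ − 1.960) = 0.8; then δ − 1.960 = Φ⁻¹(0.8) = 0.842, giving δ = 2.802.
(The Φ(−δ − z_{α/2}) term is vanishingly small for δ > 0 and is dropped in the standard sample-size formula.)
δ = d·√n ⇒ n = (δ/d)² = (2.802 / 0.3400)² = 67.90.
Round up to the next whole unit.

n = 68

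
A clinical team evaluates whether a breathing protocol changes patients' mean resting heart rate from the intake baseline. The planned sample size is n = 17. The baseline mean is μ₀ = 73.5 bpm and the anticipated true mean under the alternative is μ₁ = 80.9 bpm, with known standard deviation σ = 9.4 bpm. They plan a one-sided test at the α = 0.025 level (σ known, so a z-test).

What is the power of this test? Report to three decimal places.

Power ≈ 0.901

Standardized effect: d = |μ₁ − μ₀| / σ = |80.9 − 73.5| / 9.4 = 0.7872
Noncentrality parameter: δ = d·√n = 0.7872 × √17 = 3.2458
One-sided α = 0.025 → critical value z_{0.025} = 1.960.
Power = P(Z > 1.960 − δ) = Φ(1.286) = 0.9008.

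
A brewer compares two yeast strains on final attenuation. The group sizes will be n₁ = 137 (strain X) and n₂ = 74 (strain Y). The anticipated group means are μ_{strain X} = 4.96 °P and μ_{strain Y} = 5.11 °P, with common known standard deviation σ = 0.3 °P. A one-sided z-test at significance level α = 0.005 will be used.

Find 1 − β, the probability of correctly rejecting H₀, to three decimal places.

Power ≈ 0.813

Standardized effect: d = |μ_{strain X} − μ_{strain Y}| / σ = |4.96 − 5.11| / 0.3 = 0.5000
Noncentrality parameter: δ = d / √(1/n₁ + 1/n₂) = 0.5000 / √(1/137 + 1/74) = 3.4658
Critical value for a one-sided test at α = 0.005: z_α = 2.576.
Power = P(Z > 2.576 − δ) = Φ(0.890) = 0.8133.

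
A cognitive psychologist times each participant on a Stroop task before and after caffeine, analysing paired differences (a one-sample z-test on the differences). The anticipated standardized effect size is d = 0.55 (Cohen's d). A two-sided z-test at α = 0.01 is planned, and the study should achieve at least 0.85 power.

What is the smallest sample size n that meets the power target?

For power 0.85 need Φ(δ − z_{0.005}) = 0.85, so δ = z_{0.005} + z_{0.15} = 2.576 + 1.036 = 3.612.
(For δ > 0 the lower-tail rejection region contributes negligibly to power, so the one-term inversion is standard.)
δ = d·√n ⇒ n = (δ/d)² = (3.612 / 0.55)² = 43.14.
Round up to the next whole unit.

n = 44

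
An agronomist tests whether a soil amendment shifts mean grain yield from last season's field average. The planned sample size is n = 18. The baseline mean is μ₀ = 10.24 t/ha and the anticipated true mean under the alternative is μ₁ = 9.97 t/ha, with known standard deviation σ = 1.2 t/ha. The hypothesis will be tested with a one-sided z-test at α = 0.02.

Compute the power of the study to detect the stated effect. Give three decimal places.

Power ≈ 0.136

Standardized effect: d = |μ₁ − μ₀| / σ = |9.97 − 10.24| / 1.2 = 0.2250
Noncentrality parameter: δ = d·√n = 0.2250 × √18 = 0.9546
One-sided α = 0.02 → critical value z_{0.02} = 2.054.
Power = P(Z > 2.054 − δ) = Φ(-1.099) = 0.1359.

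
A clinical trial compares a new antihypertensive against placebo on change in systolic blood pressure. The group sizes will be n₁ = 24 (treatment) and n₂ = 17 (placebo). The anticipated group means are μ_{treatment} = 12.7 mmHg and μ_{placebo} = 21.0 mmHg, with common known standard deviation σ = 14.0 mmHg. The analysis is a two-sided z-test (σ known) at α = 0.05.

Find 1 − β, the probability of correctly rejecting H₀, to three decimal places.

Power ≈ 0.464

Standardized effect: d = |μ_{treatment} − μ_{placebo}| / σ = |12.7 − 21.0| / 14.0 = 0.5929
Noncentrality parameter: δ = d / √(1/n₁ + 1/n₂) = 0.5929 / √(1/24 + 1/17) = 1.8702
Two-sided α = 0.05 → critical value z_{0.025} = 1.960.
Power = Φ(δ − 1.960) + Φ(−δ − 1.960) = Φ(-0.090) + Φ(-3.830) = 0.4642 + 0.0001 = 0.4643.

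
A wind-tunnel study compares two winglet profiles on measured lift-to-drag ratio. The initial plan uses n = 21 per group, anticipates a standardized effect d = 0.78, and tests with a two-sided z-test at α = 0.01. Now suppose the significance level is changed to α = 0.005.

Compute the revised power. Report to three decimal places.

δ = d·√(n/2) = 0.78 × √(21/2) = 2.5275 (unchanged). New critical value: z_{0.0025} = 2.807.
Revised power = Φ(δ − 2.807) + Φ(−δ − 2.807) = Φ(-0.280) + Φ(-5.335) = 0.3899 + 0.0000 = 0.3899.

Power ≈ 0.390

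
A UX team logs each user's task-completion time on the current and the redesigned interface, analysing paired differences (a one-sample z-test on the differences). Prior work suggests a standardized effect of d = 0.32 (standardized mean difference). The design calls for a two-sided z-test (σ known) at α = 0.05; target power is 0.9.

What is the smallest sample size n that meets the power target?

n = 103

Set Φ(δ − 1.960) = 0.9; then δ − 1.960 = Φ⁻¹(0.9) = 1.282, giving δ = 3.242.
(Ignoring the negligible lower-tail rejection probability gives the usual closed-form inversion.)
δ = d·√n ⇒ n = (δ/d)² = (3.242 / 0.32)² = 102.61.
Rounding up, n = 103.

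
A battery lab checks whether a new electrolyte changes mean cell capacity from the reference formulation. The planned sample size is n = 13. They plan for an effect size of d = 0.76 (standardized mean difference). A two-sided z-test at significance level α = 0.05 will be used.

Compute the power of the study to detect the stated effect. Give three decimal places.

Noncentrality parameter: δ = d·√n = 0.76 × √13 = 2.7402
Critical value for a two-sided test at α = 0.05: z_{α/2} = 1.960.
Power = Φ(δ − 1.960) + Φ(−δ − 1.960) = Φ(0.780) + Φ(-4.700) = 0.7824 + 0.0000 = 0.7824.

Power ≈ 0.782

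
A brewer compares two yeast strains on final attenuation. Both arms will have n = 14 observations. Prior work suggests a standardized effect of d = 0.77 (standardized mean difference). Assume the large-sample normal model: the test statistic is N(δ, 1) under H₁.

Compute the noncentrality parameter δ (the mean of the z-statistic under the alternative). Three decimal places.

δ = d·√(n/2) = 0.77 × √(14/2) = 2.0372

δ ≈ 2.037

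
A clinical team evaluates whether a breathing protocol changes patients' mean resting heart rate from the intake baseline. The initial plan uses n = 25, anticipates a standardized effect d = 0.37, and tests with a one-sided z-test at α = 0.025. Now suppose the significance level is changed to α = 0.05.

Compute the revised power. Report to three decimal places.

δ = d·√n = 0.37 × √25 = 1.8500 (unchanged). New critical value: z_{0.05} = 1.645.
Revised power = Φ(δ − 1.645) = Φ(0.205) = 0.5813.

Power ≈ 0.581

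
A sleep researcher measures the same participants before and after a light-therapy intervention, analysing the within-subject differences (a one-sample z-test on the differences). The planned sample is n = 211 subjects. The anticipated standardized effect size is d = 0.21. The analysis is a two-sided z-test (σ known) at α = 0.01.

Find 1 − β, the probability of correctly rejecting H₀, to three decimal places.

Power ≈ 0.682

Noncentrality parameter: δ = d·√n = 0.21 × √211 = 3.0504
Critical value for a two-sided test at α = 0.01: z_{α/2} = 2.576.
Power = Φ(δ − 2.576) + Φ(−δ − 2.576) = Φ(0.475) + Φ(-5.626) = 0.6825 + 0.0000 = 0.6825.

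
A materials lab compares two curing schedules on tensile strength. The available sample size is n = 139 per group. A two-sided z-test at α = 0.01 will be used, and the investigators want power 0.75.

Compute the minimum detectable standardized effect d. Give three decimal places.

Need Φ(δ − 2.576) = 0.75, so δ = 2.576 + 0.674 = 3.250.
(The second rejection-region term Φ(−δ − z_{α/2}) is negligible and dropped.)
δ = d·√(n/2) ⇒ d = δ/√(n/2) = 3.250/√(139/2) = 0.3899.

d ≈ 0.390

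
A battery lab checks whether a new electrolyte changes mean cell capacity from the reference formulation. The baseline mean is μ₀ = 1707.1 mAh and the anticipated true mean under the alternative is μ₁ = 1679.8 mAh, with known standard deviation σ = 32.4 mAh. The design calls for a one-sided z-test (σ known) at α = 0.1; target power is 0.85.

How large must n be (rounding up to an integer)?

n = 8

Standardized effect: d = |μ₁ − μ₀| / σ = |1679.8 − 1707.1| / 32.4 = 0.8426
For power 0.85 need Φ(δ − z_{0.1}) = 0.85, so δ = z_{0.1} + z_{0.15} = 1.282 + 1.036 = 2.318.
δ = d·√n ⇒ n = (δ/d)² = (2.318 / 0.8426)² = 7.57.
Round up to the next whole unit.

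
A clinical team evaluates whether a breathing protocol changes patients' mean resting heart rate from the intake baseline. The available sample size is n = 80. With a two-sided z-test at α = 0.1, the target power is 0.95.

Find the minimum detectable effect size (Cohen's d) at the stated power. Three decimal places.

d ≈ 0.368

Need Φ(δ − 1.645) = 0.95, so δ = 1.645 + 1.645 = 3.290.
(Lower-tail contribution to power is negligible for δ > 0.)
δ = d·√n ⇒ d = δ/√n = 3.290/√80 = 0.3678.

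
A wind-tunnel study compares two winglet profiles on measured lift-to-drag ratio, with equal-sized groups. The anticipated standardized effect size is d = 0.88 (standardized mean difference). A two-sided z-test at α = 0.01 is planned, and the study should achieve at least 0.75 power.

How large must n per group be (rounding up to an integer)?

Set Φ(δ − 2.576) = 0.75; then δ − 2.576 = Φ⁻¹(0.75) = 0.674, giving δ = 3.250.
(The Φ(−δ − z_{α/2}) term is vanishingly small for δ > 0 and is dropped in the standard sample-size formula.)
δ = d·√(n/2) ⇒ n = 2(δ/d)² = 2 × (3.250 / 0.88)² = 27.28.
Round up to the next whole unit.

n = 28 per group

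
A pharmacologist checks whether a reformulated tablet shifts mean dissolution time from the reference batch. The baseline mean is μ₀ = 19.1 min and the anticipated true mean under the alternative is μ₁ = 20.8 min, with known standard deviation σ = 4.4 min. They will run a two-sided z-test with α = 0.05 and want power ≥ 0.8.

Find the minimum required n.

n = 53

Standardized effect: d = |μ₁ − μ₀| / σ = |20.8 − 19.1| / 4.4 = 0.3864
For power 0.8 need Φ(δ − z_{0.025}) = 0.8, so δ = z_{0.025} + z_{0.20} = 1.960 + 0.842 = 2.802.
(The Φ(−δ − z_{α/2}) term is vanishingly small for δ > 0 and is dropped in the standard sample-size formula.)
δ = d·√n ⇒ n = (δ/d)² = (2.802 / 0.3864)² = 52.58.
Rounding up, n = 53.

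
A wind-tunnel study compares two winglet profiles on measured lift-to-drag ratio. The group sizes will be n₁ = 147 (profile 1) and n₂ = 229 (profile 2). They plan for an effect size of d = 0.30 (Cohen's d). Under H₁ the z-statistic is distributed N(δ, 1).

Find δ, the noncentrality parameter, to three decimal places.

δ ≈ 2.839

δ = d / √(1/n₁ + 1/n₂) = 0.30 / √(1/147 + 1/229) = 2.8386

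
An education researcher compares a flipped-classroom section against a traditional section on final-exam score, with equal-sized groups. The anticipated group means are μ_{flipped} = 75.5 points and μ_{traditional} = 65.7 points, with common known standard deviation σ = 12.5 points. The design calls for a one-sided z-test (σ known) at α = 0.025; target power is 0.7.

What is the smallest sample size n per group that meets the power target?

Standardized effect: d = |μ_{flipped} − μ_{traditional}| / σ = |75.5 − 65.7| / 12.5 = 0.7840
For power 0.7 need Φ(δ − z_{0.025}) = 0.7, so δ = z_{0.025} + z_{0.30} = 1.960 + 0.524 = 2.484.
δ = d·√(n/2) ⇒ n = 2(δ/d)² = 2 × (2.484 / 0.7840)² = 20.08.
Rounding up, n = 21 per group.

n = 21 per group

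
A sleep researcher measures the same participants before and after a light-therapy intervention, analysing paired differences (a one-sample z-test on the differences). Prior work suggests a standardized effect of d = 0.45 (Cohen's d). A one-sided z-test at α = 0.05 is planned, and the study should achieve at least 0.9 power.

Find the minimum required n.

n = 43

Set Φ(δ − 1.645) = 0.9; then δ − 1.645 = Φ⁻¹(0.9) = 1.282, giving δ = 2.926.
δ = d·√n ⇒ n = (δ/d)² = (2.926 / 0.45)² = 42.29.
Round up to the next whole unit.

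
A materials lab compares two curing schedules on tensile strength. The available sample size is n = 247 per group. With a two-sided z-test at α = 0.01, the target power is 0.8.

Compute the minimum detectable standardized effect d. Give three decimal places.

d ≈ 0.308

Required noncentrality: δ = z_{0.005} + z_{0.20} = 2.576 + 0.842 = 3.417.
(The second rejection-region term Φ(−δ − z_{α/2}) is negligible and dropped.)
δ = d·√(n/2) ⇒ d = δ/√(n/2) = 3.417/√(247/2) = 0.3075.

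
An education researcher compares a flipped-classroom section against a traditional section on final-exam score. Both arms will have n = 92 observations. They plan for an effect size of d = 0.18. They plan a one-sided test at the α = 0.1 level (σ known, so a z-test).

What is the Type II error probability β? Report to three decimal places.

β ≈ 0.524

Noncentrality parameter: δ = d·√(n/2) = 0.18 × √(92/2) = 1.2208
One-sided α = 0.1 → critical value z_{0.1} = 1.282.
Power = P(Z > 1.282 − δ) = Φ(-0.061) = 0.4758.
Type II error: β = 1 − power = 1 − 0.4758 = 0.5242.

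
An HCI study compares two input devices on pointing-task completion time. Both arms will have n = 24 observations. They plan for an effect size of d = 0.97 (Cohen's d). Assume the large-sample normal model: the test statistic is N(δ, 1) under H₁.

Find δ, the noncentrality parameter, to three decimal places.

δ = d·√(n/2) = 0.97 × √(24/2) = 3.3602

δ ≈ 3.360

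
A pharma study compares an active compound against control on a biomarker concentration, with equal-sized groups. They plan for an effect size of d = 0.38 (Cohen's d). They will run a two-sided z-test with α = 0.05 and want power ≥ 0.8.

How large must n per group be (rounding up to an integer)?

For power 0.8 need Φ(δ − z_{0.025}) = 0.8, so δ = z_{0.025} + z_{0.20} = 1.960 + 0.842 = 2.802.
(For δ > 0 the lower-tail rejection region contributes negligibly to power, so the one-term inversion is standard.)
δ = d·√(n/2) ⇒ n = 2(δ/d)² = 2 × (2.802 / 0.38)² = 108.71.
Round up to the next whole unit.

n = 109 per group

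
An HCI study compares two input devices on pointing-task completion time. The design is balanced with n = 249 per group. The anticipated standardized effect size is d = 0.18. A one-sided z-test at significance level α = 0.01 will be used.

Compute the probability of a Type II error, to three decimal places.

Noncentrality parameter: δ = d·√(n/2) = 0.18 × √(249/2) = 2.0084
Critical value for a one-sided test at α = 0.01: z_α = 2.326.
Power = P(Z > 2.326 − δ) = Φ(-0.318) = 0.3753.
Type II error: β = 1 − power = 1 − 0.3753 = 0.6247.

β ≈ 0.625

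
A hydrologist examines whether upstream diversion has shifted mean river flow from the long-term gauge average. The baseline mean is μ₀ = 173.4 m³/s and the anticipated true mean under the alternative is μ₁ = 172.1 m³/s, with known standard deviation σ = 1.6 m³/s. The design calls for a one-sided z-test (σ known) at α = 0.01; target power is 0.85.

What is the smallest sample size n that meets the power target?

n = 18

Standardized effect: d = |μ₁ − μ₀| / σ = |172.1 − 173.4| / 1.6 = 0.8125
Set Φ(δ − 2.326) = 0.85; then δ − 2.326 = Φ⁻¹(0.85) = 1.036, giving δ = 3.363.
δ = d·√n ⇒ n = (δ/d)² = (3.363 / 0.8125)² = 17.13.
Round up to the next whole unit.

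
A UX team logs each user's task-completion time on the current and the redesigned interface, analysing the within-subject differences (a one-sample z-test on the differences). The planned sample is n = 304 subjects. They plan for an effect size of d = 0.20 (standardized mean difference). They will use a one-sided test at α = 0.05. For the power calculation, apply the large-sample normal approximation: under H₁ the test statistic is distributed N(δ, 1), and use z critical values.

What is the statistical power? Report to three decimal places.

Noncentrality parameter: δ = d·√n = 0.20 × √304 = 3.4871
Critical value for a one-sided test at α = 0.05: z_α = 1.645.
Power = Φ(δ − 1.645) = Φ(1.842) = 0.9673.

Power ≈ 0.967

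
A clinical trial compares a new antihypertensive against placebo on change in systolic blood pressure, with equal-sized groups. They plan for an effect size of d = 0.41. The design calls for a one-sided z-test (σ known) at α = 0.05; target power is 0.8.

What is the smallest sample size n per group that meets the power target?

Set Φ(δ − 1.645) = 0.8; then δ − 1.645 = Φ⁻¹(0.8) = 0.842, giving δ = 2.486.
δ = d·√(n/2) ⇒ n = 2(δ/d)² = 2 × (2.486 / 0.41)² = 73.56.
Round up to the next whole unit.

n = 74 per group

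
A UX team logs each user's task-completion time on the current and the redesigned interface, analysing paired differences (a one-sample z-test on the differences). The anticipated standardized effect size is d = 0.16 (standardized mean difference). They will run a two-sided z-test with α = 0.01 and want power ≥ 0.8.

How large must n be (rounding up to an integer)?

For power 0.8 need Φ(δ − z_{0.005}) = 0.8, so δ = z_{0.005} + z_{0.20} = 2.576 + 0.842 = 3.417.
(The Φ(−δ − z_{α/2}) term is vanishingly small for δ > 0 and is dropped in the standard sample-size formula.)
δ = d·√n ⇒ n = (δ/d)² = (3.417 / 0.16)² = 456.21.
Round up to the next whole unit.

n = 457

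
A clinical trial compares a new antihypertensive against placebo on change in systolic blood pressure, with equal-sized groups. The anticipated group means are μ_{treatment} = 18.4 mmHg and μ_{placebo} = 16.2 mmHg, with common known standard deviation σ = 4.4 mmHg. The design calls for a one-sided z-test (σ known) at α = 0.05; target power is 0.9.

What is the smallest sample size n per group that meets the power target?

Standardized effect: d = |μ_{treatment} − μ_{placebo}| / σ = |18.4 − 16.2| / 4.4 = 0.5000
For power 0.9 need Φ(δ − z_{0.05}) = 0.9, so δ = z_{0.05} + z_{0.10} = 1.645 + 1.282 = 2.926.
δ = d·√(n/2) ⇒ n = 2(δ/d)² = 2 × (2.926 / 0.5000)² = 68.51.
Rounding up, n = 69 per group.

n = 69 per group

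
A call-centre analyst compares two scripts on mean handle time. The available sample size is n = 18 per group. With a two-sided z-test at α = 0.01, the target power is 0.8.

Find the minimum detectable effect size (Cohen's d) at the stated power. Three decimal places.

Need Φ(δ − 2.576) = 0.8, so δ = 2.576 + 0.842 = 3.417.
(The second rejection-region term Φ(−δ − z_{α/2}) is negligible and dropped.)
δ = d·√(n/2) ⇒ d = δ/√(n/2) = 3.417/√(18/2) = 1.1392.

d ≈ 1.139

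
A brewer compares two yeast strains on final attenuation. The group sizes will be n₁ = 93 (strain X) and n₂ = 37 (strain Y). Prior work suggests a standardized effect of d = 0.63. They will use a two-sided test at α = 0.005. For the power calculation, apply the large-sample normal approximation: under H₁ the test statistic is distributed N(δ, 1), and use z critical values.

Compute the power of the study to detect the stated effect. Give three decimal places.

Power ≈ 0.668

Noncentrality parameter: δ = d / √(1/n₁ + 1/n₂) = 0.63 / √(1/93 + 1/37) = 3.2412
Two-sided α = 0.005 → critical value z_{0.0025} = 2.807.
Power = Φ(δ − 2.807) + Φ(−δ − 2.807) = Φ(0.434) + Φ(-6.048) = 0.6679 + 0.0000 = 0.6679.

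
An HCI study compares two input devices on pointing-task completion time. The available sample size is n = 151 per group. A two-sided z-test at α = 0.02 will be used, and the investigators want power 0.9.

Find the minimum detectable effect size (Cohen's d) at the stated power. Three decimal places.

d ≈ 0.415

Required noncentrality: δ = z_{0.01} + z_{0.10} = 2.326 + 1.282 = 3.608.
(Lower-tail contribution to power is negligible for δ > 0.)
δ = d·√(n/2) ⇒ d = δ/√(n/2) = 3.608/√(151/2) = 0.4152.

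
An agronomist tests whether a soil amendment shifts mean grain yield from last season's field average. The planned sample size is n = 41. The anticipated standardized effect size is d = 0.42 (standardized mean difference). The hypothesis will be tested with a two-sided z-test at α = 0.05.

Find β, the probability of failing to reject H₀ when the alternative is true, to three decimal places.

β ≈ 0.233

Noncentrality parameter: δ = d·√n = 0.42 × √41 = 2.6893
Two-sided α = 0.05 → critical value z_{0.025} = 1.960.
Power = Φ(δ − 1.960) + Φ(−δ − 1.960) = Φ(0.729) + Φ(-4.649) = 0.7671 + 0.0000 = 0.7671.
Type II error: β = 1 − power = 1 − 0.7671 = 0.2329.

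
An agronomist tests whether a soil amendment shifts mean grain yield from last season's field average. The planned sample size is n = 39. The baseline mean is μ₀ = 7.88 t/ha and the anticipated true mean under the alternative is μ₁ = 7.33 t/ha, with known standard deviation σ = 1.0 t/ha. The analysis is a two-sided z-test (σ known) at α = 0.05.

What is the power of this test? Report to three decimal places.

Power ≈ 0.930

Standardized effect: d = |μ₁ − μ₀| / σ = |7.33 − 7.88| / 1.0 = 0.5500
Noncentrality parameter: δ = d·√n = 0.5500 × √39 = 3.4347
Two-sided α = 0.05 → critical value z_{0.025} = 1.960.
Power = Φ(δ − 1.960) + Φ(−δ − 1.960) = Φ(1.475) + Φ(-5.395) = 0.9299 + 0.0000 = 0.9299.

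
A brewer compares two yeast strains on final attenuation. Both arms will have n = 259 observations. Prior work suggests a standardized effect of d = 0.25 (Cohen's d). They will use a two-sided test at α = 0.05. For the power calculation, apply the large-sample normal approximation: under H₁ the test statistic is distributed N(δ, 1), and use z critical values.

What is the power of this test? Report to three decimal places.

Power ≈ 0.812

Noncentrality parameter: δ = d·√(n/2) = 0.25 × √(259/2) = 2.8450
Critical value for a two-sided test at α = 0.05: z_{α/2} = 1.960.
Power = Φ(δ − 1.960) + Φ(−δ − 1.960) = Φ(0.885) + Φ(-4.805) = 0.8119 + 0.0000 = 0.8119.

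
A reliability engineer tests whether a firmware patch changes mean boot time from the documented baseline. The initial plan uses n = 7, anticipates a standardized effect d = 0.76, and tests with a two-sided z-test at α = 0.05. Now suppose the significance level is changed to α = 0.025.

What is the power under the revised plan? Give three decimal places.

δ = d·√n = 0.76 × √7 = 2.0108 (unchanged). New critical value: z_{0.0125} = 2.241.
Revised power = Φ(δ − 2.241) + Φ(−δ − 2.241) = Φ(-0.231) + Φ(-4.252) = 0.4088 + 0.0000 = 0.4088.

Power ≈ 0.409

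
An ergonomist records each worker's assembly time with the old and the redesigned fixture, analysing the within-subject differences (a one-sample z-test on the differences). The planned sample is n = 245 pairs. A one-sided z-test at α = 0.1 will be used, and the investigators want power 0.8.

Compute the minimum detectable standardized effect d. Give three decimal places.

Need Φ(δ − 1.282) = 0.8, so δ = 1.282 + 0.842 = 2.123.
δ = d·√n ⇒ d = δ/√n = 2.123/√245 = 0.1356.

d ≈ 0.136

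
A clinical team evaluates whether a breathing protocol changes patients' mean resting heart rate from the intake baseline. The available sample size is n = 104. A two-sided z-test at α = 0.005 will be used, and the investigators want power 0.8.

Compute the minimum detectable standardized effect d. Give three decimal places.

Required noncentrality: δ = z_{0.0025} + z_{0.20} = 2.807 + 0.842 = 3.649.
(The second rejection-region term Φ(−δ − z_{α/2}) is negligible and dropped.)
δ = d·√n ⇒ d = δ/√n = 3.649/√104 = 0.3578.

d ≈ 0.358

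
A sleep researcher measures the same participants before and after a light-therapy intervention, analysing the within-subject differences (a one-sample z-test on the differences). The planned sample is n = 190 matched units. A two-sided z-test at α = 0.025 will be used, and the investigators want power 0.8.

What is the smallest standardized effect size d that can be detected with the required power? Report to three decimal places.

d ≈ 0.224

Required noncentrality: δ = z_{0.0125} + z_{0.20} = 2.241 + 0.842 = 3.083.
(The second rejection-region term Φ(−δ − z_{α/2}) is negligible and dropped.)
δ = d·√n ⇒ d = δ/√n = 3.083/√190 = 0.2237.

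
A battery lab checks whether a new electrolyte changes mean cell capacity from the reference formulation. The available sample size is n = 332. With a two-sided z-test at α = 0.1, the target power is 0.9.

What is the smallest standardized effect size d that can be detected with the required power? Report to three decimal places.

d ≈ 0.161

Need Φ(δ − 1.645) = 0.9, so δ = 1.645 + 1.282 = 2.926.
(The second rejection-region term Φ(−δ − z_{α/2}) is negligible and dropped.)
δ = d·√n ⇒ d = δ/√n = 2.926/√332 = 0.1606.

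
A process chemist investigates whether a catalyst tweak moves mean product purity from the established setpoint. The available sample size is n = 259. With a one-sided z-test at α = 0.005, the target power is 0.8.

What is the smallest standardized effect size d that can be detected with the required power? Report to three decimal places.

Need Φ(δ − 2.576) = 0.8, so δ = 2.576 + 0.842 = 3.417.
δ = d·√n ⇒ d = δ/√n = 3.417/√259 = 0.2124.

d ≈ 0.212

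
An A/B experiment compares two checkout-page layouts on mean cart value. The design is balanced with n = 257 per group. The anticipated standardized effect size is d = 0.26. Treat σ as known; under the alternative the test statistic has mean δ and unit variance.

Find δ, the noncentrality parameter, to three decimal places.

δ ≈ 2.947

The noncentrality parameter scales effect size by the design's sample-size factor: δ = d·√(n/2) = 0.26 × √(257/2) = 2.9473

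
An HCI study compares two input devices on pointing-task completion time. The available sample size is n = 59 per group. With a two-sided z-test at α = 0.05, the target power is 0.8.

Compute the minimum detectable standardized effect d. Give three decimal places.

d ≈ 0.516

Required noncentrality: δ = z_{0.025} + z_{0.20} = 1.960 + 0.842 = 2.802.
(Lower-tail contribution to power is negligible for δ > 0.)
δ = d·√(n/2) ⇒ d = δ/√(n/2) = 2.802/√(59/2) = 0.5158.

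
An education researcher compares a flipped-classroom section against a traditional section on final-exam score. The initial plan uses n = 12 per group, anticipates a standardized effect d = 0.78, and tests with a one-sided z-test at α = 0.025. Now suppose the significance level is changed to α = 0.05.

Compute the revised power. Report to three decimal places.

δ = d·√(n/2) = 0.78 × √(12/2) = 1.9106 (unchanged). New critical value: z_{0.05} = 1.645.
Revised power = P(Z > 1.645 − δ) = Φ(0.266) = 0.6048.

Power ≈ 0.605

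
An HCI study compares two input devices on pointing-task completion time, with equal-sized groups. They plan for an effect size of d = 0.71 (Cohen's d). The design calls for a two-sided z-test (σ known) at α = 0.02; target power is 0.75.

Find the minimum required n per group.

n = 36 per group

Set Φ(δ − 2.326) = 0.75; then δ − 2.326 = Φ⁻¹(0.75) = 0.674, giving δ = 3.001.
(The Φ(−δ − z_{α/2}) term is vanishingly small for δ > 0 and is dropped in the standard sample-size formula.)
δ = d·√(n/2) ⇒ n = 2(δ/d)² = 2 × (3.001 / 0.71)² = 35.73.
Round up to the next whole unit.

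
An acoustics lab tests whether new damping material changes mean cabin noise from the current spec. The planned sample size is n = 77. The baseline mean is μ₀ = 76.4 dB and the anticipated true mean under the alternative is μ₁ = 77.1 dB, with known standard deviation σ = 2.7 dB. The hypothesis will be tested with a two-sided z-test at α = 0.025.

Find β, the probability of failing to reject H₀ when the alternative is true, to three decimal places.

Standardized effect: d = |μ₁ − μ₀| / σ = |77.1 − 76.4| / 2.7 = 0.2593
Noncentrality parameter: δ = d·√n = 0.2593 × √77 = 2.2750
Critical value for a two-sided test at α = 0.025: z_{α/2} = 2.241.
Power = Φ(δ − 2.241) + Φ(−δ − 2.241) = Φ(0.034) + Φ(-4.516) = 0.5134 + 0.0000 = 0.5134.
Type II error: β = 1 − power = 1 − 0.5134 = 0.4866.

β ≈ 0.487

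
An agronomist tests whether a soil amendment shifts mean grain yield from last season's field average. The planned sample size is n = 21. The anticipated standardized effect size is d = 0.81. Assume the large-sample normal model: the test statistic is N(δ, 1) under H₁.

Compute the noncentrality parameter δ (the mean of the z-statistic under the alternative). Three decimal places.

The noncentrality parameter scales effect size by the design's sample-size factor: δ = d·√n = 0.81 × √21 = 3.7119

δ ≈ 3.712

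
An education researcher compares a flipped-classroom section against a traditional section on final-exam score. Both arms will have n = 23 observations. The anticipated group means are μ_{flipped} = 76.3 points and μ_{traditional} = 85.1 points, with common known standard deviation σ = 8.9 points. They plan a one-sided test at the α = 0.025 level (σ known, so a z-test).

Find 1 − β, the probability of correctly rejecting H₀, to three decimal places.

Standardized effect: d = |μ_{flipped} − μ_{traditional}| / σ = |76.3 − 85.1| / 8.9 = 0.9888
Noncentrality parameter: δ = d·√(n/2) = 0.9888 × √(23/2) = 3.3531
One-sided α = 0.025 → critical value z_{0.025} = 1.960.
Power = Φ(δ − 1.960) = Φ(1.393) = 0.9182.

Power ≈ 0.918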